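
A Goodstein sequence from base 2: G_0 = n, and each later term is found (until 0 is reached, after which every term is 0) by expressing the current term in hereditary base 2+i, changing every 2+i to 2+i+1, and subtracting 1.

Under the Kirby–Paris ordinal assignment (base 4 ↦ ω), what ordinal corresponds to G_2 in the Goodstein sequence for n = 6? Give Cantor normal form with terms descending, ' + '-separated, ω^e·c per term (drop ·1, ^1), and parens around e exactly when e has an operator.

ω^ω + 1

G_0 = 6. HB_2(6) = 2^2 + 2. Bump = 30. G_1 = 29.
G_1 = 29. HB_3(29) = 3^3 + 2. Bump = 258. G_2 = 257.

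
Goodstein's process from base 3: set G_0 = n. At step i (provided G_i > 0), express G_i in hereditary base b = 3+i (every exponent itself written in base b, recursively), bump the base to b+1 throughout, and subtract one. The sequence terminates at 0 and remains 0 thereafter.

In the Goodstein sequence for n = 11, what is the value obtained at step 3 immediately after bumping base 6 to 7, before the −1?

G_0 = 11. HB_3(11) = 3^2 + 2. Bump = 18. G_1 = 17.
G_1 = 17. HB_4(17) = 4^2 + 1. Bump = 26. G_2 = 25.
G_2 = 25. HB_5(25) = 5^2. Bump = 36. G_3 = 35.
G_3 = 35. HB_6(35) = 5·6 + 5. Bump = 40. G_4 = 39.

40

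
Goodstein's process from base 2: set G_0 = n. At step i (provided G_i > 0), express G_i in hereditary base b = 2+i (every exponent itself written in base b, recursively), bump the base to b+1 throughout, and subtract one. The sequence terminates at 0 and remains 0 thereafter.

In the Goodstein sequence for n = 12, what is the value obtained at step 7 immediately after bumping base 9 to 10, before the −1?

G_0 = 12. HB_2(12) = 2^(2 + 1) + 2^2. Bump = 108. G_1 = 107.
G_1 = 107. HB_3(107) = 3^(3 + 1) + 2·3^2 + 2·3 + 2. Bump = 1066. G_2 = 1065.
G_2 = 1065. HB_4(1065) = 4^(4 + 1) + 2·4^2 + 2·4 + 1. Bump = 15686. G_3 = 15685.
G_3 = 15685. HB_5(15685) = 5^(5 + 1) + 2·5^2 + 2·5. Bump = 280020. G_4 = 280019.
G_4 = 280019. HB_6(280019) = 6^(6 + 1) + 2·6^2 + 6 + 5. Bump = 5764911. G_5 = 5764910.
G_5 = 5764910. HB_7(5764910) = 7^(7 + 1) + 2·7^2 + 7 + 4. Bump = 134217868. G_6 = 134217867.
G_6 = 134217867. HB_8(134217867) = 8^(8 + 1) + 2·8^2 + 8 + 3. Bump = 3486784575. G_7 = 3486784574.
G_7 = 3486784574. HB_9(3486784574) = 9^(9 + 1) + 2·9^2 + 9 + 2. Bump = 100000000212. G_8 = 100000000211.

100000000212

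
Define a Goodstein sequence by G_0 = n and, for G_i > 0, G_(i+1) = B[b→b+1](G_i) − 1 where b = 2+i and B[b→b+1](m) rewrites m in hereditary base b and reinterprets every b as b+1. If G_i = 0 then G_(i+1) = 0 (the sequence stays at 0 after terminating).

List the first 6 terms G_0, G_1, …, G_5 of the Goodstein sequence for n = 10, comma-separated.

10 —HB2→ 2^(2 + 1) + 2 —bump→ 3^(3 + 1) + 3 = 84 —(−1)→ 83
83 —HB3→ 3^(3 + 1) + 2 —bump→ 4^(4 + 1) + 2 = 1026 —(−1)→ 1025
1025 —HB4→ 4^(4 + 1) + 1 —bump→ 5^(5 + 1) + 1 = 15626 —(−1)→ 15625
15625 —HB5→ 5^(5 + 1) —bump→ 6^(6 + 1) = 279936 —(−1)→ 279935
279935 —HB6→ 5·6^6 + 5·6^5 + 5·6^4 + 5·6^3 + 5·6^2 + 5·6 + 5 —bump→ 5·7^7 + 5·7^5 + 5·7^4 + 5·7^3 + 5·7^2 + 5·7 + 5 = 4215755 —(−1)→ 4215754

10, 83, 1025, 15625, 279935, 4215754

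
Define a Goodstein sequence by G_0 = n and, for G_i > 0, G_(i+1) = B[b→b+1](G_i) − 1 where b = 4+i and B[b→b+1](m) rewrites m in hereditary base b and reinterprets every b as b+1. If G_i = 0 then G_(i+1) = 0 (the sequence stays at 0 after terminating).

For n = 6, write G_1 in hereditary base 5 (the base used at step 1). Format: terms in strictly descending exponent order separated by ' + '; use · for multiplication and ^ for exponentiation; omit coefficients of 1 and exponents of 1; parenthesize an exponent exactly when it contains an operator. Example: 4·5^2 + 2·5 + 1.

5 + 1

6 —HB4→ 4 + 2 —bump→ 5 + 2 = 7 —(−1)→ 6
6 —HB5→ 5 + 1 —bump→ 6 + 1 = 7 —(−1)→ 6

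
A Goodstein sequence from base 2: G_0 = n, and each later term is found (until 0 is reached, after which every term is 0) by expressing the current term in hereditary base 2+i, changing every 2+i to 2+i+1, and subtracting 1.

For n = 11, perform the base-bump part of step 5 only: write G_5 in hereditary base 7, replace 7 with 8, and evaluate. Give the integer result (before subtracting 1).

step 0: 11 = 2^(2 + 1) + 2 + 1; sub 3 for 2: 3^(3 + 1) + 3 + 1; = 85; G_1 = 85−1 = 84
step 1: 84 = 3^(3 + 1) + 3; sub 4 for 3: 4^(4 + 1) + 4; = 1028; G_2 = 1028−1 = 1027
step 2: 1027 = 4^(4 + 1) + 3; sub 5 for 4: 5^(5 + 1) + 3; = 15628; G_3 = 15628−1 = 15627
step 3: 15627 = 5^(5 + 1) + 2; sub 6 for 5: 6^(6 + 1) + 2; = 279938; G_4 = 279938−1 = 279937
step 4: 279937 = 6^(6 + 1) + 1; sub 7 for 6: 7^(7 + 1) + 1; = 5764802; G_5 = 5764802−1 = 5764801
step 5: 5764801 = 7^(7 + 1); sub 8 for 7: 8^(8 + 1); = 134217728; G_6 = 134217728−1 = 134217727

134217728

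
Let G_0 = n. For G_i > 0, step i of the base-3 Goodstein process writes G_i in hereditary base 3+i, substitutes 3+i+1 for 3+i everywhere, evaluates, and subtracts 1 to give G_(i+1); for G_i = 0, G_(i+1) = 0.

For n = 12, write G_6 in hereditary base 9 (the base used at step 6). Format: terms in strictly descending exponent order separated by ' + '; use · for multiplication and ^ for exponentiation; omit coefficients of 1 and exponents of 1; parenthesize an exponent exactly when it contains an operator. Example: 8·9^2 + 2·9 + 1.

7·9 + 6

i=0: 12 = 3^2 + 3 (b=3); 3→4: 4^2 + 4 = 20; 20−1 = 19
i=1: 19 = 4^2 + 3 (b=4); 4→5: 5^2 + 3 = 28; 28−1 = 27
i=2: 27 = 5^2 + 2 (b=5); 5→6: 6^2 + 2 = 38; 38−1 = 37
i=3: 37 = 6^2 + 1 (b=6); 6→7: 7^2 + 1 = 50; 50−1 = 49
i=4: 49 = 7^2 (b=7); 7→8: 8^2 = 64; 64−1 = 63
i=5: 63 = 7·8 + 7 (b=8); 8→9: 7·9 + 7 = 70; 70−1 = 69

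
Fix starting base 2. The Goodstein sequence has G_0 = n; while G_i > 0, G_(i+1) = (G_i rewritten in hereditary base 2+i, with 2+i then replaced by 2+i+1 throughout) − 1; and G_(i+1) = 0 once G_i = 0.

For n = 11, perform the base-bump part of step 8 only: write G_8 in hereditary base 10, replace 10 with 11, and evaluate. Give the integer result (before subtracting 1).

base 2: 11 = 2^(2 + 1) + 2 + 1; at 3: 3^(3 + 1) + 3 + 1 = 85; next = 84
base 3: 84 = 3^(3 + 1) + 3; at 4: 4^(4 + 1) + 4 = 1028; next = 1027
base 4: 1027 = 4^(4 + 1) + 3; at 5: 5^(5 + 1) + 3 = 15628; next = 15627
base 5: 15627 = 5^(5 + 1) + 2; at 6: 6^(6 + 1) + 2 = 279938; next = 279937
base 6: 279937 = 6^(6 + 1) + 1; at 7: 7^(7 + 1) + 1 = 5764802; next = 5764801
base 7: 5764801 = 7^(7 + 1); at 8: 8^(8 + 1) = 134217728; next = 134217727
base 8: 134217727 = 7·8^8 + 7·8^7 + 7·8^6 + 7·8^5 + 7·8^4 + 7·8^3 + 7·8^2 + 7·8 + 7; at 9: 7·9^9 + 7·9^7 + 7·9^6 + 7·9^5 + 7·9^4 + 7·9^3 + 7·9^2 + 7·9 + 7 = 2749609303; next = 2749609302
base 9: 2749609302 = 7·9^9 + 7·9^7 + 7·9^6 + 7·9^5 + 7·9^4 + 7·9^3 + 7·9^2 + 7·9 + 6; at 10: 7·10^10 + 7·10^7 + 7·10^6 + 7·10^5 + 7·10^4 + 7·10^3 + 7·10^2 + 7·10 + 6 = 70077777776; next = 70077777775

1997331745491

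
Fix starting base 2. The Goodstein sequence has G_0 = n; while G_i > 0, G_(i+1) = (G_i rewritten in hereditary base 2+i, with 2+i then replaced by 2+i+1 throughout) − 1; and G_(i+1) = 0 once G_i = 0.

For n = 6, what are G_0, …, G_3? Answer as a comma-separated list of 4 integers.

[0] 6 ≡ 2^2 + 2 (base 2). Lift 3: 30. −1: 29.
[1] 29 ≡ 3^3 + 2 (base 3). Lift 4: 258. −1: 257.
[2] 257 ≡ 4^4 + 1 (base 4). Lift 5: 3126. −1: 3125.

6, 29, 257, 3125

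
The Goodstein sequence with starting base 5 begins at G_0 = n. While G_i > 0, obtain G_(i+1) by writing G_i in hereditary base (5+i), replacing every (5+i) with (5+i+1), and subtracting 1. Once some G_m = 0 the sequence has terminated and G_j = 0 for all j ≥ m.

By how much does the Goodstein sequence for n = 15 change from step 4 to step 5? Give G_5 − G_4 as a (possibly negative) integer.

[0] 15 ≡ 3·5 (base 5). Lift 6: 18. −1: 17.
[1] 17 ≡ 2·6 + 5 (base 6). Lift 7: 19. −1: 18.
[2] 18 ≡ 2·7 + 4 (base 7). Lift 8: 20. −1: 19.
[3] 19 ≡ 2·8 + 3 (base 8). Lift 9: 21. −1: 20.
[4] 20 ≡ 2·9 + 2 (base 9). Lift 10: 22. −1: 21.

1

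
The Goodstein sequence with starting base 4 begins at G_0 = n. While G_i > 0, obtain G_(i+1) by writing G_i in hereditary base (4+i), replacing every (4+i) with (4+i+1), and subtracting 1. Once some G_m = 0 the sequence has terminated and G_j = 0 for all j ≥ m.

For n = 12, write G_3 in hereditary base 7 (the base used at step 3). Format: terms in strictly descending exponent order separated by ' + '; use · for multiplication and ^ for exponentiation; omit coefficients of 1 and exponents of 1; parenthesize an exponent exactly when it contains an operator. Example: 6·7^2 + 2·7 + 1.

2·7 + 2

(0) 12|_4 = 3·4 ↦ 3·5|_5 = 15 ⇒ 14
(1) 14|_5 = 2·5 + 4 ↦ 2·6 + 4|_6 = 16 ⇒ 15
(2) 15|_6 = 2·6 + 3 ↦ 2·7 + 3|_7 = 17 ⇒ 16
(3) 16|_7 = 2·7 + 2 ↦ 2·8 + 2|_8 = 18 ⇒ 17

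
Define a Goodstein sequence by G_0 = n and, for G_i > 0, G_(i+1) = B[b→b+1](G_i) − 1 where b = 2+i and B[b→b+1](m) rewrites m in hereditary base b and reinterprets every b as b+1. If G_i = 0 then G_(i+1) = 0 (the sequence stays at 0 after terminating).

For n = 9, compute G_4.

140743

(0) 9|_2 = 2^(2 + 1) + 1 ↦ 3^(3 + 1) + 1|_3 = 82 ⇒ 81
(1) 81|_3 = 3^(3 + 1) ↦ 4^(4 + 1)|_4 = 1024 ⇒ 1023
(2) 1023|_4 = 3·4^4 + 3·4^3 + 3·4^2 + 3·4 + 3 ↦ 3·5^5 + 3·5^3 + 3·5^2 + 3·5 + 3|_5 = 9843 ⇒ 9842
(3) 9842|_5 = 3·5^5 + 3·5^3 + 3·5^2 + 3·5 + 2 ↦ 3·6^6 + 3·6^3 + 3·6^2 + 3·6 + 2|_6 = 140744 ⇒ 140743
(4) 140743|_6 = 3·6^6 + 3·6^3 + 3·6^2 + 3·6 + 1 ↦ 3·7^7 + 3·7^3 + 3·7^2 + 3·7 + 1|_7 = 2471827 ⇒ 2471826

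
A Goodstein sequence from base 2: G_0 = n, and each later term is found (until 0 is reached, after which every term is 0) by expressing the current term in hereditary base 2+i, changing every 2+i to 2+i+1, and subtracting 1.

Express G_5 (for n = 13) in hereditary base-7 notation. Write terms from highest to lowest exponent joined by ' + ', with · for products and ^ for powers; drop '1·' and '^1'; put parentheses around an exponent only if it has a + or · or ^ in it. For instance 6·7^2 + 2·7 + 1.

13 —HB2→ 2^(2 + 1) + 2^2 + 1 —bump→ 3^(3 + 1) + 3^3 + 1 = 109 —(−1)→ 108
108 —HB3→ 3^(3 + 1) + 3^3 —bump→ 4^(4 + 1) + 4^4 = 1280 —(−1)→ 1279
1279 —HB4→ 4^(4 + 1) + 3·4^3 + 3·4^2 + 3·4 + 3 —bump→ 5^(5 + 1) + 3·5^3 + 3·5^2 + 3·5 + 3 = 16093 —(−1)→ 16092
16092 —HB5→ 5^(5 + 1) + 3·5^3 + 3·5^2 + 3·5 + 2 —bump→ 6^(6 + 1) + 3·6^3 + 3·6^2 + 3·6 + 2 = 280712 —(−1)→ 280711
280711 —HB6→ 6^(6 + 1) + 3·6^3 + 3·6^2 + 3·6 + 1 —bump→ 7^(7 + 1) + 3·7^3 + 3·7^2 + 3·7 + 1 = 5765999 —(−1)→ 5765998
5765998 —HB7→ 7^(7 + 1) + 3·7^3 + 3·7^2 + 3·7 —bump→ 8^(8 + 1) + 3·8^3 + 3·8^2 + 3·8 = 134219480 —(−1)→ 134219479

7^(7 + 1) + 3·7^3 + 3·7^2 + 3·7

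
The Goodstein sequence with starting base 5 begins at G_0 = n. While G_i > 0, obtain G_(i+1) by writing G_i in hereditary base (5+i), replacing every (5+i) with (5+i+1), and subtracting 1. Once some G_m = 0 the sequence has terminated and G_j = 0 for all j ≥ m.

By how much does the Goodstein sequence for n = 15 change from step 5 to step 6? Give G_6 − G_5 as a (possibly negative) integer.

1

base 5: 15 = 3·5; at 6: 3·6 = 18; next = 17
base 6: 17 = 2·6 + 5; at 7: 2·7 + 5 = 19; next = 18
base 7: 18 = 2·7 + 4; at 8: 2·8 + 4 = 20; next = 19
base 8: 19 = 2·8 + 3; at 9: 2·9 + 3 = 21; next = 20
base 9: 20 = 2·9 + 2; at 10: 2·10 + 2 = 22; next = 21
base 10: 21 = 2·10 + 1; at 11: 2·11 + 1 = 23; next = 22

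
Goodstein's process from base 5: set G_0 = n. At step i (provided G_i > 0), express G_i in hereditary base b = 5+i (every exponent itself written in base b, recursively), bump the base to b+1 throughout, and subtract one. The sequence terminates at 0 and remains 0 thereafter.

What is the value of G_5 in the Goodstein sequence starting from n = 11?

13

(0) 11|_5 = 2·5 + 1 ↦ 2·6 + 1|_6 = 13 ⇒ 12
(1) 12|_6 = 2·6 ↦ 2·7|_7 = 14 ⇒ 13
(2) 13|_7 = 7 + 6 ↦ 8 + 6|_8 = 14 ⇒ 13
(3) 13|_8 = 8 + 5 ↦ 9 + 5|_9 = 14 ⇒ 13
(4) 13|_9 = 9 + 4 ↦ 10 + 4|_10 = 14 ⇒ 13
(5) 13|_10 = 10 + 3 ↦ 11 + 3|_11 = 14 ⇒ 13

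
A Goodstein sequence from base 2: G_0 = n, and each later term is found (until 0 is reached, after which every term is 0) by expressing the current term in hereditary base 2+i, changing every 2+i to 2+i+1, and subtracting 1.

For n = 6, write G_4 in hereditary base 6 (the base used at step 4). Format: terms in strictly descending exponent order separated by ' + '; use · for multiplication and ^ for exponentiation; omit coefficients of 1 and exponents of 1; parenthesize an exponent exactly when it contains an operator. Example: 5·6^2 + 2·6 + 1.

G_0=6  [base 2] 2^2 + 2  →[2↦3]→  3^3 + 3 = 30  −1 ⇒ G_1=29
G_1=29  [base 3] 3^3 + 2  →[3↦4]→  4^4 + 2 = 258  −1 ⇒ G_2=257
G_2=257  [base 4] 4^4 + 1  →[4↦5]→  5^5 + 1 = 3126  −1 ⇒ G_3=3125
G_3=3125  [base 5] 5^5  →[5↦6]→  6^6 = 46656  −1 ⇒ G_4=46655

5·6^5 + 5·6^4 + 5·6^3 + 5·6^2 + 5·6 + 5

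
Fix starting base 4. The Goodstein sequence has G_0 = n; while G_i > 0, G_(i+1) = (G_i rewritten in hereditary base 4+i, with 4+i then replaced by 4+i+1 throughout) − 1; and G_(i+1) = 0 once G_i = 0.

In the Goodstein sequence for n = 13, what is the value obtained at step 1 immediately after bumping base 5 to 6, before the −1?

base 4: 13 = 3·4 + 1; at 5: 3·5 + 1 = 16; next = 15
base 5: 15 = 3·5; at 6: 3·6 = 18; next = 17

18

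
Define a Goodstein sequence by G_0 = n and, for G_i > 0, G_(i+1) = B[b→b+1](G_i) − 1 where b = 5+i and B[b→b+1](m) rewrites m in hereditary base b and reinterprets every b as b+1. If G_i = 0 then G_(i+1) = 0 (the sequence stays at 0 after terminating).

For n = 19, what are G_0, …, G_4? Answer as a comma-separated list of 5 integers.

19, 21, 23, 25, 27

base 5: 19 = 3·5 + 4; at 6: 3·6 + 4 = 22; next = 21
base 6: 21 = 3·6 + 3; at 7: 3·7 + 3 = 24; next = 23
base 7: 23 = 3·7 + 2; at 8: 3·8 + 2 = 26; next = 25
base 8: 25 = 3·8 + 1; at 9: 3·9 + 1 = 28; next = 27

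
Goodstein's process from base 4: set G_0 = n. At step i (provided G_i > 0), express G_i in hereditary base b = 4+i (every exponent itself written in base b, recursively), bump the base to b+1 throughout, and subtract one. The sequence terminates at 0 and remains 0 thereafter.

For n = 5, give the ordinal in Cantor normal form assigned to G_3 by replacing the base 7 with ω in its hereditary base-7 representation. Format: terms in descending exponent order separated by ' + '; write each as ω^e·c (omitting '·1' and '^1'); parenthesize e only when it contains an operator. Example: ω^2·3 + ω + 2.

base 4: 5 = 4 + 1; at 5: 5 + 1 = 6; next = 5
base 5: 5 = 5; at 6: 6 = 6; next = 5
base 6: 5 = 5; at 7: 5 = 5; next = 4
base 7: 4 = 4; at 8: 4 = 4; next = 3

4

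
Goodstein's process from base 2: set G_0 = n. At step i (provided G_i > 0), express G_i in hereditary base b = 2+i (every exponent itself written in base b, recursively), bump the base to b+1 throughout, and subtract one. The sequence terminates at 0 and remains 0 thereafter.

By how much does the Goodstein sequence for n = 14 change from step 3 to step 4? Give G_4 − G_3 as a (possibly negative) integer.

307841

i=0: 14 = 2^(2 + 1) + 2^2 + 2 (b=2); 2→3: 3^(3 + 1) + 3^3 + 3 = 111; 111−1 = 110
i=1: 110 = 3^(3 + 1) + 3^3 + 2 (b=3); 3→4: 4^(4 + 1) + 4^4 + 2 = 1282; 1282−1 = 1281
i=2: 1281 = 4^(4 + 1) + 4^4 + 1 (b=4); 4→5: 5^(5 + 1) + 5^5 + 1 = 18751; 18751−1 = 18750
i=3: 18750 = 5^(5 + 1) + 5^5 (b=5); 5→6: 6^(6 + 1) + 6^6 = 326592; 326592−1 = 326591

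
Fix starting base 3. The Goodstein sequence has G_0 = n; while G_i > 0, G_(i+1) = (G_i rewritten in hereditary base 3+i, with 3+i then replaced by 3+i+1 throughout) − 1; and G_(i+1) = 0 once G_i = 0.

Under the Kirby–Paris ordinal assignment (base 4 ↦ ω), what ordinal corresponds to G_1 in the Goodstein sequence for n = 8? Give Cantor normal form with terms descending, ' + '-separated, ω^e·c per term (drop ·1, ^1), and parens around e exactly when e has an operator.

(0) 8|_3 = 2·3 + 2 ↦ 2·4 + 2|_4 = 10 ⇒ 9
(1) 9|_4 = 2·4 + 1 ↦ 2·5 + 1|_5 = 11 ⇒ 10

ω·2 + 1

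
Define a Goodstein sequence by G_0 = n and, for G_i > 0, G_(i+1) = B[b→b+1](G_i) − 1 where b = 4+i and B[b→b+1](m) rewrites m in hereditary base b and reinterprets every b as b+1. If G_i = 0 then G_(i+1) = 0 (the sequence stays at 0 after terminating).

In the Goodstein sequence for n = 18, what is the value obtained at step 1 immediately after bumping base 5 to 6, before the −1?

37

G_0=18  [base 4] 4^2 + 2  →[4↦5]→  5^2 + 2 = 27  −1 ⇒ G_1=26
G_1=26  [base 5] 5^2 + 1  →[5↦6]→  6^2 + 1 = 37  −1 ⇒ G_2=36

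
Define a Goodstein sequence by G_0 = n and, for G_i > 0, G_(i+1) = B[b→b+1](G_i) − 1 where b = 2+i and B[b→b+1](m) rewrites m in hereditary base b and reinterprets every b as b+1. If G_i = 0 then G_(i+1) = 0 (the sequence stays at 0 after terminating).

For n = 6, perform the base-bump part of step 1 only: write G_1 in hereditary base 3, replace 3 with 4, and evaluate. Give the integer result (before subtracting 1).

(0) 6|_2 = 2^2 + 2 ↦ 3^3 + 3|_3 = 30 ⇒ 29
(1) 29|_3 = 3^3 + 2 ↦ 4^4 + 2|_4 = 258 ⇒ 257

258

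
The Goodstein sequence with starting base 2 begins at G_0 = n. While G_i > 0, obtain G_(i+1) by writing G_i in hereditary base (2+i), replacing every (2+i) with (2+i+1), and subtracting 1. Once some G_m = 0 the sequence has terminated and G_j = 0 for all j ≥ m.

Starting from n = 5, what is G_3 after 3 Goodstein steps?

467

[0] 5 ≡ 2^2 + 1 (base 2). Lift 3: 28. −1: 27.
[1] 27 ≡ 3^3 (base 3). Lift 4: 256. −1: 255.
[2] 255 ≡ 3·4^3 + 3·4^2 + 3·4 + 3 (base 4). Lift 5: 468. −1: 467.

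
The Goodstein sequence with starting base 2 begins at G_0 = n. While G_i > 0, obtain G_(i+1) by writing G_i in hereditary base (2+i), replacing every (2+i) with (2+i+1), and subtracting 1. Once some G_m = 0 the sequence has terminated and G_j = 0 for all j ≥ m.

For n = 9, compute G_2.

1023

9 —HB2→ 2^(2 + 1) + 1 —bump→ 3^(3 + 1) + 1 = 82 —(−1)→ 81
81 —HB3→ 3^(3 + 1) —bump→ 4^(4 + 1) = 1024 —(−1)→ 1023
1023 —HB4→ 3·4^4 + 3·4^3 + 3·4^2 + 3·4 + 3 —bump→ 3·5^5 + 3·5^3 + 3·5^2 + 3·5 + 3 = 9843 —(−1)→ 9842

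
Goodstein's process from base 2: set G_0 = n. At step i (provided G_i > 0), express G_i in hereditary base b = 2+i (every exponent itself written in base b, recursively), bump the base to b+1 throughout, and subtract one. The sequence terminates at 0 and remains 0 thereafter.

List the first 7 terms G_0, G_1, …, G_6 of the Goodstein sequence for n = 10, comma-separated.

G_0=10  [base 2] 2^(2 + 1) + 2  →[2↦3]→  3^(3 + 1) + 3 = 84  −1 ⇒ G_1=83
G_1=83  [base 3] 3^(3 + 1) + 2  →[3↦4]→  4^(4 + 1) + 2 = 1026  −1 ⇒ G_2=1025
G_2=1025  [base 4] 4^(4 + 1) + 1  →[4↦5]→  5^(5 + 1) + 1 = 15626  −1 ⇒ G_3=15625
G_3=15625  [base 5] 5^(5 + 1)  →[5↦6]→  6^(6 + 1) = 279936  −1 ⇒ G_4=279935
G_4=279935  [base 6] 5·6^6 + 5·6^5 + 5·6^4 + 5·6^3 + 5·6^2 + 5·6 + 5  →[6↦7]→  5·7^7 + 5·7^5 + 5·7^4 + 5·7^3 + 5·7^2 + 5·7 + 5 = 4215755  −1 ⇒ G_5=4215754
G_5=4215754  [base 7] 5·7^7 + 5·7^5 + 5·7^4 + 5·7^3 + 5·7^2 + 5·7 + 4  →[7↦8]→  5·8^8 + 5·8^5 + 5·8^4 + 5·8^3 + 5·8^2 + 5·8 + 4 = 84073324  −1 ⇒ G_6=84073323

10, 83, 1025, 15625, 279935, 4215754, 84073323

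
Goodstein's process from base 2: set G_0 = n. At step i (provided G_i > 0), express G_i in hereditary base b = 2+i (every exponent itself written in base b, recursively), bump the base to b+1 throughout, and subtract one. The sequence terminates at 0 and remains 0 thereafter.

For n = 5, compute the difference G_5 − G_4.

422

(0) 5|_2 = 2^2 + 1 ↦ 3^3 + 1|_3 = 28 ⇒ 27
(1) 27|_3 = 3^3 ↦ 4^4|_4 = 256 ⇒ 255
(2) 255|_4 = 3·4^3 + 3·4^2 + 3·4 + 3 ↦ 3·5^3 + 3·5^2 + 3·5 + 3|_5 = 468 ⇒ 467
(3) 467|_5 = 3·5^3 + 3·5^2 + 3·5 + 2 ↦ 3·6^3 + 3·6^2 + 3·6 + 2|_6 = 776 ⇒ 775
(4) 775|_6 = 3·6^3 + 3·6^2 + 3·6 + 1 ↦ 3·7^3 + 3·7^2 + 3·7 + 1|_7 = 1198 ⇒ 1197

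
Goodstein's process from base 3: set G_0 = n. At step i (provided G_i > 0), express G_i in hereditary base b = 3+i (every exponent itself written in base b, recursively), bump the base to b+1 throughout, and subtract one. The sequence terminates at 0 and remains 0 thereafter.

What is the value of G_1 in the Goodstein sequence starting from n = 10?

16

base 3: 10 = 3^2 + 1; at 4: 4^2 + 1 = 17; next = 16
base 4: 16 = 4^2; at 5: 5^2 = 25; next = 24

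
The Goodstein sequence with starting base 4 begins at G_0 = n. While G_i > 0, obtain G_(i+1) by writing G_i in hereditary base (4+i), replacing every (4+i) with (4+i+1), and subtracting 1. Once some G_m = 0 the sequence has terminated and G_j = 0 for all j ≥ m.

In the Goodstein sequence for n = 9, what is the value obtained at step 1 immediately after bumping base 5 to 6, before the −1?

12

[0] 9 ≡ 2·4 + 1 (base 4). Lift 5: 11. −1: 10.
[1] 10 ≡ 2·5 (base 5). Lift 6: 12. −1: 11.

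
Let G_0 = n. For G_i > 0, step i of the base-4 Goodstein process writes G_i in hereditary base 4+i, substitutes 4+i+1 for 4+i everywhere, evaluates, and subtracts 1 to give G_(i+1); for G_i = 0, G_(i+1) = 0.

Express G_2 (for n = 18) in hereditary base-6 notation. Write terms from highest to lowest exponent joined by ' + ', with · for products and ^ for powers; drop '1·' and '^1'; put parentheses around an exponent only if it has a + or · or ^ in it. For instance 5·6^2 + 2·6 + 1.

6^2

i=0: 18 = 4^2 + 2 (b=4); 4→5: 5^2 + 2 = 27; 27−1 = 26
i=1: 26 = 5^2 + 1 (b=5); 5→6: 6^2 + 1 = 37; 37−1 = 36
i=2: 36 = 6^2 (b=6); 6→7: 7^2 = 49; 49−1 = 48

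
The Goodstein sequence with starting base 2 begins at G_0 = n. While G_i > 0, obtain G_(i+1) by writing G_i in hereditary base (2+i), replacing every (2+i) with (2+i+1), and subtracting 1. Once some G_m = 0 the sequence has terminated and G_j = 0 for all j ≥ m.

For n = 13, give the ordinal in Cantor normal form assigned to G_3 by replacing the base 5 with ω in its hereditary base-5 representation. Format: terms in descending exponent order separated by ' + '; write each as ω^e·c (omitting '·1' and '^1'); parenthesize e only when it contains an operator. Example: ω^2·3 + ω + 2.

(0) 13|_2 = 2^(2 + 1) + 2^2 + 1 ↦ 3^(3 + 1) + 3^3 + 1|_3 = 109 ⇒ 108
(1) 108|_3 = 3^(3 + 1) + 3^3 ↦ 4^(4 + 1) + 4^4|_4 = 1280 ⇒ 1279
(2) 1279|_4 = 4^(4 + 1) + 3·4^3 + 3·4^2 + 3·4 + 3 ↦ 5^(5 + 1) + 3·5^3 + 3·5^2 + 3·5 + 3|_5 = 16093 ⇒ 16092
(3) 16092|_5 = 5^(5 + 1) + 3·5^3 + 3·5^2 + 3·5 + 2 ↦ 6^(6 + 1) + 3·6^3 + 3·6^2 + 3·6 + 2|_6 = 280712 ⇒ 280711

ω^(ω + 1) + ω^3·3 + ω^2·3 + ω·3 + 2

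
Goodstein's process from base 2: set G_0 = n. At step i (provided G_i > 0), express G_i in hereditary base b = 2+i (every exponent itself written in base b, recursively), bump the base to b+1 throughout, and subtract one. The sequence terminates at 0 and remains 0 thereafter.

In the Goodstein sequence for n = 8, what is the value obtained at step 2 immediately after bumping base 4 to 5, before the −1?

i=0: 8 = 2^(2 + 1) (b=2); 2→3: 3^(3 + 1) = 81; 81−1 = 80
i=1: 80 = 2·3^3 + 2·3^2 + 2·3 + 2 (b=3); 3→4: 2·4^4 + 2·4^2 + 2·4 + 2 = 554; 554−1 = 553
i=2: 553 = 2·4^4 + 2·4^2 + 2·4 + 1 (b=4); 4→5: 2·5^5 + 2·5^2 + 2·5 + 1 = 6311; 6311−1 = 6310

6311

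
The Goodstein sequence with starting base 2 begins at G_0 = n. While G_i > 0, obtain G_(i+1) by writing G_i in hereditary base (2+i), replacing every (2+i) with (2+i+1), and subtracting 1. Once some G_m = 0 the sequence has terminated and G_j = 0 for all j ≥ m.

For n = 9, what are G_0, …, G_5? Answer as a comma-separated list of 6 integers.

9, 81, 1023, 9842, 140743, 2471826

9 —HB2→ 2^(2 + 1) + 1 —bump→ 3^(3 + 1) + 1 = 82 —(−1)→ 81
81 —HB3→ 3^(3 + 1) —bump→ 4^(4 + 1) = 1024 —(−1)→ 1023
1023 —HB4→ 3·4^4 + 3·4^3 + 3·4^2 + 3·4 + 3 —bump→ 3·5^5 + 3·5^3 + 3·5^2 + 3·5 + 3 = 9843 —(−1)→ 9842
9842 —HB5→ 3·5^5 + 3·5^3 + 3·5^2 + 3·5 + 2 —bump→ 3·6^6 + 3·6^3 + 3·6^2 + 3·6 + 2 = 140744 —(−1)→ 140743
140743 —HB6→ 3·6^6 + 3·6^3 + 3·6^2 + 3·6 + 1 —bump→ 3·7^7 + 3·7^3 + 3·7^2 + 3·7 + 1 = 2471827 —(−1)→ 2471826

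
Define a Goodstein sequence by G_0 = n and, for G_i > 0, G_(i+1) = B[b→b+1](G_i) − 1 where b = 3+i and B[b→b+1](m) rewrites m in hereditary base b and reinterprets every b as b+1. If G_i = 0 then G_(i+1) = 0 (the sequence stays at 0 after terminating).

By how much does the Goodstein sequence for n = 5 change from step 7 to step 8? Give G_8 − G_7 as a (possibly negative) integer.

base 3: 5 = 3 + 2; at 4: 4 + 2 = 6; next = 5
base 4: 5 = 4 + 1; at 5: 5 + 1 = 6; next = 5
base 5: 5 = 5; at 6: 6 = 6; next = 5
base 6: 5 = 5; at 7: 5 = 5; next = 4
base 7: 4 = 4; at 8: 4 = 4; next = 3
base 8: 3 = 3; at 9: 3 = 3; next = 2
base 9: 2 = 2; at 10: 2 = 2; next = 1
base 10: 1 = 1; at 11: 1 = 1; next = 0

-1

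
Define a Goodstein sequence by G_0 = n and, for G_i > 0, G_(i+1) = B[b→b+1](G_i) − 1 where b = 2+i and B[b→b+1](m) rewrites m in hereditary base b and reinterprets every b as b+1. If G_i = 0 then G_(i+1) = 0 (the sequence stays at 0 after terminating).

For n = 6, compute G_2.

step 0: 6 = 2^2 + 2; sub 3 for 2: 3^3 + 3; = 30; G_1 = 30−1 = 29
step 1: 29 = 3^3 + 2; sub 4 for 3: 4^4 + 2; = 258; G_2 = 258−1 = 257
step 2: 257 = 4^4 + 1; sub 5 for 4: 5^5 + 1; = 3126; G_3 = 3126−1 = 3125

257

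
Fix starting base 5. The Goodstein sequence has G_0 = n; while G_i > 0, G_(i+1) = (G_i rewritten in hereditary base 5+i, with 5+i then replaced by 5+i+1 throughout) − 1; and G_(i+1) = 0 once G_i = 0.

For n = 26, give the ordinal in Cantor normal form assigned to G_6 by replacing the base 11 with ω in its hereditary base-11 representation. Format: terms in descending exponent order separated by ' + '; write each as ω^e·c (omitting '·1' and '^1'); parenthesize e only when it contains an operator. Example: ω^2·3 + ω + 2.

ω·6 + 2

G_0 = 26. HB_5(26) = 5^2 + 1. Bump = 37. G_1 = 36.
G_1 = 36. HB_6(36) = 6^2. Bump = 49. G_2 = 48.
G_2 = 48. HB_7(48) = 6·7 + 6. Bump = 54. G_3 = 53.
G_3 = 53. HB_8(53) = 6·8 + 5. Bump = 59. G_4 = 58.
G_4 = 58. HB_9(58) = 6·9 + 4. Bump = 64. G_5 = 63.
G_5 = 63. HB_10(63) = 6·10 + 3. Bump = 69. G_6 = 68.
G_6 = 68. HB_11(68) = 6·11 + 2. Bump = 74. G_7 = 73.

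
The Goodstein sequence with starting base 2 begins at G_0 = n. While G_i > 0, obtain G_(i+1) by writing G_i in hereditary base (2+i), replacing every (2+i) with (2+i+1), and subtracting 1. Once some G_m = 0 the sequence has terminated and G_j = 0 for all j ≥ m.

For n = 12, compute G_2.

1065

base 2: 12 = 2^(2 + 1) + 2^2; at 3: 3^(3 + 1) + 3^3 = 108; next = 107
base 3: 107 = 3^(3 + 1) + 2·3^2 + 2·3 + 2; at 4: 4^(4 + 1) + 2·4^2 + 2·4 + 2 = 1066; next = 1065
base 4: 1065 = 4^(4 + 1) + 2·4^2 + 2·4 + 1; at 5: 5^(5 + 1) + 2·5^2 + 2·5 + 1 = 15686; next = 15685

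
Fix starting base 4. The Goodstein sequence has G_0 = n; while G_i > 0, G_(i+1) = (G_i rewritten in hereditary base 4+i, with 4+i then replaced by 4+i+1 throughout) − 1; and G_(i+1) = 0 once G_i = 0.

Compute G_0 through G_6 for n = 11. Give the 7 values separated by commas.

[0] 11 ≡ 2·4 + 3 (base 4). Lift 5: 13. −1: 12.
[1] 12 ≡ 2·5 + 2 (base 5). Lift 6: 14. −1: 13.
[2] 13 ≡ 2·6 + 1 (base 6). Lift 7: 15. −1: 14.
[3] 14 ≡ 2·7 (base 7). Lift 8: 16. −1: 15.
[4] 15 ≡ 8 + 7 (base 8). Lift 9: 16. −1: 15.
[5] 15 ≡ 9 + 6 (base 9). Lift 10: 16. −1: 15.

11, 12, 13, 14, 15, 15, 15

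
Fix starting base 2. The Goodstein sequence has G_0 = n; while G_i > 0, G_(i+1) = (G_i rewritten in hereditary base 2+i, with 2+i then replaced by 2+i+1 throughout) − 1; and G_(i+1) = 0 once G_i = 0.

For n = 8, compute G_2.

i=0: 8 = 2^(2 + 1) (b=2); 2→3: 3^(3 + 1) = 81; 81−1 = 80
i=1: 80 = 2·3^3 + 2·3^2 + 2·3 + 2 (b=3); 3→4: 2·4^4 + 2·4^2 + 2·4 + 2 = 554; 554−1 = 553
i=2: 553 = 2·4^4 + 2·4^2 + 2·4 + 1 (b=4); 4→5: 2·5^5 + 2·5^2 + 2·5 + 1 = 6311; 6311−1 = 6310

553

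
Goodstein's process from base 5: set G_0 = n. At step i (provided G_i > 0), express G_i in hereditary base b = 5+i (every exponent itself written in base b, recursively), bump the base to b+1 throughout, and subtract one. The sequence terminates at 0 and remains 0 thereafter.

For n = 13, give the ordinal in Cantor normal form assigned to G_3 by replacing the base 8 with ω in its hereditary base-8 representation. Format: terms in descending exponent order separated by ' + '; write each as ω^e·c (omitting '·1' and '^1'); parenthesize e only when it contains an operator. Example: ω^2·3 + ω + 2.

ω·2

[0] 13 ≡ 2·5 + 3 (base 5). Lift 6: 15. −1: 14.
[1] 14 ≡ 2·6 + 2 (base 6). Lift 7: 16. −1: 15.
[2] 15 ≡ 2·7 + 1 (base 7). Lift 8: 17. −1: 16.
[3] 16 ≡ 2·8 (base 8). Lift 9: 18. −1: 17.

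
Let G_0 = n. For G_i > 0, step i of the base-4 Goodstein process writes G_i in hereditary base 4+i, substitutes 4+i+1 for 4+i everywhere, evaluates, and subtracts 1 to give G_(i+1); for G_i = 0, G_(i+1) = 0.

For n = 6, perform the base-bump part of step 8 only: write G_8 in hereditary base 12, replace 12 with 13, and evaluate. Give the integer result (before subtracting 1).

1

G_0=6  [base 4] 4 + 2  →[4↦5]→  5 + 2 = 7  −1 ⇒ G_1=6
G_1=6  [base 5] 5 + 1  →[5↦6]→  6 + 1 = 7  −1 ⇒ G_2=6
G_2=6  [base 6] 6  →[6↦7]→  7 = 7  −1 ⇒ G_3=6
G_3=6  [base 7] 6  →[7↦8]→  6 = 6  −1 ⇒ G_4=5
G_4=5  [base 8] 5  →[8↦9]→  5 = 5  −1 ⇒ G_5=4
G_5=4  [base 9] 4  →[9↦10]→  4 = 4  −1 ⇒ G_6=3
G_6=3  [base 10] 3  →[10↦11]→  3 = 3  −1 ⇒ G_7=2
G_7=2  [base 11] 2  →[11↦12]→  2 = 2  −1 ⇒ G_8=1
G_8=1  [base 12] 1  →[12↦13]→  1 = 1  −1 ⇒ G_9=0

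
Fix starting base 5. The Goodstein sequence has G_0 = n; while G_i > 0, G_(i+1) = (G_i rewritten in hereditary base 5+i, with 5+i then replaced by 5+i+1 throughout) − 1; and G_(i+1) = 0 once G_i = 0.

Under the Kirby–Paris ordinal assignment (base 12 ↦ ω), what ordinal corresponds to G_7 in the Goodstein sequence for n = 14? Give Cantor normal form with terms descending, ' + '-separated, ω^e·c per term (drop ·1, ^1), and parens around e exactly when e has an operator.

(0) 14|_5 = 2·5 + 4 ↦ 2·6 + 4|_6 = 16 ⇒ 15
(1) 15|_6 = 2·6 + 3 ↦ 2·7 + 3|_7 = 17 ⇒ 16
(2) 16|_7 = 2·7 + 2 ↦ 2·8 + 2|_8 = 18 ⇒ 17
(3) 17|_8 = 2·8 + 1 ↦ 2·9 + 1|_9 = 19 ⇒ 18
(4) 18|_9 = 2·9 ↦ 2·10|_10 = 20 ⇒ 19
(5) 19|_10 = 10 + 9 ↦ 11 + 9|_11 = 20 ⇒ 19
(6) 19|_11 = 11 + 8 ↦ 12 + 8|_12 = 20 ⇒ 19
(7) 19|_12 = 12 + 7 ↦ 13 + 7|_13 = 20 ⇒ 19

ω + 7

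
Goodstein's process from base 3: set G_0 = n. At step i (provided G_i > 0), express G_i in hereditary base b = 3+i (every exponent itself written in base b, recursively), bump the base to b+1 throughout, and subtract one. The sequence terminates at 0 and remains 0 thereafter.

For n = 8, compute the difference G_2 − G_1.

step 0: 8 = 2·3 + 2; sub 4 for 3: 2·4 + 2; = 10; G_1 = 10−1 = 9
step 1: 9 = 2·4 + 1; sub 5 for 4: 2·5 + 1; = 11; G_2 = 11−1 = 10

1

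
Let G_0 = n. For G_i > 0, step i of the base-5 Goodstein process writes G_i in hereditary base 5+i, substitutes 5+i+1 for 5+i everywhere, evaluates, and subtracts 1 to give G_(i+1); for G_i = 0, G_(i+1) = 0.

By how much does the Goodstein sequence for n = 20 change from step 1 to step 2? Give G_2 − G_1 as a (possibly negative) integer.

2

[0] 20 ≡ 4·5 (base 5). Lift 6: 24. −1: 23.
[1] 23 ≡ 3·6 + 5 (base 6). Lift 7: 26. −1: 25.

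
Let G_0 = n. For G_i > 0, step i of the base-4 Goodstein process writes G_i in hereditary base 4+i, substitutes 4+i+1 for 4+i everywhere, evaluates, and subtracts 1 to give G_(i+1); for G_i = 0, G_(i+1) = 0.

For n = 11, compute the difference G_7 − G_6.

base 4: 11 = 2·4 + 3; at 5: 2·5 + 3 = 13; next = 12
base 5: 12 = 2·5 + 2; at 6: 2·6 + 2 = 14; next = 13
base 6: 13 = 2·6 + 1; at 7: 2·7 + 1 = 15; next = 14
base 7: 14 = 2·7; at 8: 2·8 = 16; next = 15
base 8: 15 = 8 + 7; at 9: 9 + 7 = 16; next = 15
base 9: 15 = 9 + 6; at 10: 10 + 6 = 16; next = 15
base 10: 15 = 10 + 5; at 11: 11 + 5 = 16; next = 15

0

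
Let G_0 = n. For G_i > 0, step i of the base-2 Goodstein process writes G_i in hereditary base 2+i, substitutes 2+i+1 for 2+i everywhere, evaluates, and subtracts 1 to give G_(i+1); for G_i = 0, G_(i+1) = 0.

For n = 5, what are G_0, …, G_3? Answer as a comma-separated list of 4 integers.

5, 27, 255, 467

step 0: 5 = 2^2 + 1; sub 3 for 2: 3^3 + 1; = 28; G_1 = 28−1 = 27
step 1: 27 = 3^3; sub 4 for 3: 4^4; = 256; G_2 = 256−1 = 255
step 2: 255 = 3·4^3 + 3·4^2 + 3·4 + 3; sub 5 for 4: 3·5^3 + 3·5^2 + 3·5 + 3; = 468; G_3 = 468−1 = 467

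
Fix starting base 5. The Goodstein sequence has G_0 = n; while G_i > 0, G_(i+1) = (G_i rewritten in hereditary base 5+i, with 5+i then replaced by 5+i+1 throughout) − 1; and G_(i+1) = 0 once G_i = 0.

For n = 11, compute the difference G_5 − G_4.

0

(0) 11|_5 = 2·5 + 1 ↦ 2·6 + 1|_6 = 13 ⇒ 12
(1) 12|_6 = 2·6 ↦ 2·7|_7 = 14 ⇒ 13
(2) 13|_7 = 7 + 6 ↦ 8 + 6|_8 = 14 ⇒ 13
(3) 13|_8 = 8 + 5 ↦ 9 + 5|_9 = 14 ⇒ 13
(4) 13|_9 = 9 + 4 ↦ 10 + 4|_10 = 14 ⇒ 13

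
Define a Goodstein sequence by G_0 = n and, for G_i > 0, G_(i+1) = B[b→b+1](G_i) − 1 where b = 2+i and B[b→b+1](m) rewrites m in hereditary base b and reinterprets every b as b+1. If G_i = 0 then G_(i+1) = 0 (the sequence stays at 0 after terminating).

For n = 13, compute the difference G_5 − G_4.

G_0 = 13. HB_2(13) = 2^(2 + 1) + 2^2 + 1. Bump = 109. G_1 = 108.
G_1 = 108. HB_3(108) = 3^(3 + 1) + 3^3. Bump = 1280. G_2 = 1279.
G_2 = 1279. HB_4(1279) = 4^(4 + 1) + 3·4^3 + 3·4^2 + 3·4 + 3. Bump = 16093. G_3 = 16092.
G_3 = 16092. HB_5(16092) = 5^(5 + 1) + 3·5^3 + 3·5^2 + 3·5 + 2. Bump = 280712. G_4 = 280711.
G_4 = 280711. HB_6(280711) = 6^(6 + 1) + 3·6^3 + 3·6^2 + 3·6 + 1. Bump = 5765999. G_5 = 5765998.

5485287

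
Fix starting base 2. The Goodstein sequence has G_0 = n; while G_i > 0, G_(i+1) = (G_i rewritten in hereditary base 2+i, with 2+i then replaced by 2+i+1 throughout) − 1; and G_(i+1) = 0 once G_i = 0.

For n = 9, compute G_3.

9842

step 0: 9 = 2^(2 + 1) + 1; sub 3 for 2: 3^(3 + 1) + 1; = 82; G_1 = 82−1 = 81
step 1: 81 = 3^(3 + 1); sub 4 for 3: 4^(4 + 1); = 1024; G_2 = 1024−1 = 1023
step 2: 1023 = 3·4^4 + 3·4^3 + 3·4^2 + 3·4 + 3; sub 5 for 4: 3·5^5 + 3·5^3 + 3·5^2 + 3·5 + 3; = 9843; G_3 = 9843−1 = 9842
step 3: 9842 = 3·5^5 + 3·5^3 + 3·5^2 + 3·5 + 2; sub 6 for 5: 3·6^6 + 3·6^3 + 3·6^2 + 3·6 + 2; = 140744; G_4 = 140744−1 = 140743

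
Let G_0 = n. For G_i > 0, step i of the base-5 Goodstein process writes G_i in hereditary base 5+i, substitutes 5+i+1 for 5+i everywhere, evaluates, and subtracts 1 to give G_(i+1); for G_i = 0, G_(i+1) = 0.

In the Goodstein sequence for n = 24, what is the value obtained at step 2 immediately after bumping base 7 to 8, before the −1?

step 0: 24 = 4·5 + 4; sub 6 for 5: 4·6 + 4; = 28; G_1 = 28−1 = 27
step 1: 27 = 4·6 + 3; sub 7 for 6: 4·7 + 3; = 31; G_2 = 31−1 = 30
step 2: 30 = 4·7 + 2; sub 8 for 7: 4·8 + 2; = 34; G_3 = 34−1 = 33

34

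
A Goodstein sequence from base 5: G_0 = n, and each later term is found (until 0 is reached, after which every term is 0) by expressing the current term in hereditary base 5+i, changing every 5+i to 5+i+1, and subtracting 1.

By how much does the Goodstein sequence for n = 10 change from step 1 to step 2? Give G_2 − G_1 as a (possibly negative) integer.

0

[0] 10 ≡ 2·5 (base 5). Lift 6: 12. −1: 11.
[1] 11 ≡ 6 + 5 (base 6). Lift 7: 12. −1: 11.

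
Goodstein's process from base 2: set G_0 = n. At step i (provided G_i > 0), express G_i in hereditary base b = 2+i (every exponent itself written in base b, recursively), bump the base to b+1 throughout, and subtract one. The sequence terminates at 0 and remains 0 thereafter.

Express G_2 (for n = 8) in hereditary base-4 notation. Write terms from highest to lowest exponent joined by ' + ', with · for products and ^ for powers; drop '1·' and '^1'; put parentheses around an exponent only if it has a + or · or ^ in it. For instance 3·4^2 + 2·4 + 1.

i=0: 8 = 2^(2 + 1) (b=2); 2→3: 3^(3 + 1) = 81; 81−1 = 80
i=1: 80 = 2·3^3 + 2·3^2 + 2·3 + 2 (b=3); 3→4: 2·4^4 + 2·4^2 + 2·4 + 2 = 554; 554−1 = 553
i=2: 553 = 2·4^4 + 2·4^2 + 2·4 + 1 (b=4); 4→5: 2·5^5 + 2·5^2 + 2·5 + 1 = 6311; 6311−1 = 6310

2·4^4 + 2·4^2 + 2·4 + 1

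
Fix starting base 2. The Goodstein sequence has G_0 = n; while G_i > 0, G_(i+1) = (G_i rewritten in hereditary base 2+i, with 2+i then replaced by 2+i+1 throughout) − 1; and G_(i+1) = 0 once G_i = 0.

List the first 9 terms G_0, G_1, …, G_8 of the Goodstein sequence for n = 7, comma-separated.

(0) 7|_2 = 2^2 + 2 + 1 ↦ 3^3 + 3 + 1|_3 = 31 ⇒ 30
(1) 30|_3 = 3^3 + 3 ↦ 4^4 + 4|_4 = 260 ⇒ 259
(2) 259|_4 = 4^4 + 3 ↦ 5^5 + 3|_5 = 3128 ⇒ 3127
(3) 3127|_5 = 5^5 + 2 ↦ 6^6 + 2|_6 = 46658 ⇒ 46657
(4) 46657|_6 = 6^6 + 1 ↦ 7^7 + 1|_7 = 823544 ⇒ 823543
(5) 823543|_7 = 7^7 ↦ 8^8|_8 = 16777216 ⇒ 16777215
(6) 16777215|_8 = 7·8^7 + 7·8^6 + 7·8^5 + 7·8^4 + 7·8^3 + 7·8^2 + 7·8 + 7 ↦ 7·9^7 + 7·9^6 + 7·9^5 + 7·9^4 + 7·9^3 + 7·9^2 + 7·9 + 7|_9 = 37665880 ⇒ 37665879
(7) 37665879|_9 = 7·9^7 + 7·9^6 + 7·9^5 + 7·9^4 + 7·9^3 + 7·9^2 + 7·9 + 6 ↦ 7·10^7 + 7·10^6 + 7·10^5 + 7·10^4 + 7·10^3 + 7·10^2 + 7·10 + 6|_10 = 77777776 ⇒ 77777775

7, 30, 259, 3127, 46657, 823543, 16777215, 37665879, 77777775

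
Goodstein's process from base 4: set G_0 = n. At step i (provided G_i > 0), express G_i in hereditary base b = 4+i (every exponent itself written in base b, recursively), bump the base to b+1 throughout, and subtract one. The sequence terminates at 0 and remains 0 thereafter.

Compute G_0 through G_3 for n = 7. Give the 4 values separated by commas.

i=0: 7 = 4 + 3 (b=4); 4→5: 5 + 3 = 8; 8−1 = 7
i=1: 7 = 5 + 2 (b=5); 5→6: 6 + 2 = 8; 8−1 = 7
i=2: 7 = 6 + 1 (b=6); 6→7: 7 + 1 = 8; 8−1 = 7

7, 7, 7, 7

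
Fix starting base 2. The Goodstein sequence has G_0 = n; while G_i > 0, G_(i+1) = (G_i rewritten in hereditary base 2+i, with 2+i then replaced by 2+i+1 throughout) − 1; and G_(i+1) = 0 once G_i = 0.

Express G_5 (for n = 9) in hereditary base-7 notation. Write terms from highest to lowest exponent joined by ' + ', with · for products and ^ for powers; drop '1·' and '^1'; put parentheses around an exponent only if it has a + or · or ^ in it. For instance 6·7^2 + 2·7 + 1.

step 0: 9 = 2^(2 + 1) + 1; sub 3 for 2: 3^(3 + 1) + 1; = 82; G_1 = 82−1 = 81
step 1: 81 = 3^(3 + 1); sub 4 for 3: 4^(4 + 1); = 1024; G_2 = 1024−1 = 1023
step 2: 1023 = 3·4^4 + 3·4^3 + 3·4^2 + 3·4 + 3; sub 5 for 4: 3·5^5 + 3·5^3 + 3·5^2 + 3·5 + 3; = 9843; G_3 = 9843−1 = 9842
step 3: 9842 = 3·5^5 + 3·5^3 + 3·5^2 + 3·5 + 2; sub 6 for 5: 3·6^6 + 3·6^3 + 3·6^2 + 3·6 + 2; = 140744; G_4 = 140744−1 = 140743
step 4: 140743 = 3·6^6 + 3·6^3 + 3·6^2 + 3·6 + 1; sub 7 for 6: 3·7^7 + 3·7^3 + 3·7^2 + 3·7 + 1; = 2471827; G_5 = 2471827−1 = 2471826
step 5: 2471826 = 3·7^7 + 3·7^3 + 3·7^2 + 3·7; sub 8 for 7: 3·8^8 + 3·8^3 + 3·8^2 + 3·8; = 50333400; G_6 = 50333400−1 = 50333399

3·7^7 + 3·7^3 + 3·7^2 + 3·7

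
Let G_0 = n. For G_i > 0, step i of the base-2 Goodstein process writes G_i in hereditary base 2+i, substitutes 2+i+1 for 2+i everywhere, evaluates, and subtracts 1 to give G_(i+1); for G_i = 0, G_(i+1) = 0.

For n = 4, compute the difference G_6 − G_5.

G_0=4  [base 2] 2^2  →[2↦3]→  3^3 = 27  −1 ⇒ G_1=26
G_1=26  [base 3] 2·3^2 + 2·3 + 2  →[3↦4]→  2·4^2 + 2·4 + 2 = 42  −1 ⇒ G_2=41
G_2=41  [base 4] 2·4^2 + 2·4 + 1  →[4↦5]→  2·5^2 + 2·5 + 1 = 61  −1 ⇒ G_3=60
G_3=60  [base 5] 2·5^2 + 2·5  →[5↦6]→  2·6^2 + 2·6 = 84  −1 ⇒ G_4=83
G_4=83  [base 6] 2·6^2 + 6 + 5  →[6↦7]→  2·7^2 + 7 + 5 = 110  −1 ⇒ G_5=109
G_5=109  [base 7] 2·7^2 + 7 + 4  →[7↦8]→  2·8^2 + 8 + 4 = 140  −1 ⇒ G_6=139

30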